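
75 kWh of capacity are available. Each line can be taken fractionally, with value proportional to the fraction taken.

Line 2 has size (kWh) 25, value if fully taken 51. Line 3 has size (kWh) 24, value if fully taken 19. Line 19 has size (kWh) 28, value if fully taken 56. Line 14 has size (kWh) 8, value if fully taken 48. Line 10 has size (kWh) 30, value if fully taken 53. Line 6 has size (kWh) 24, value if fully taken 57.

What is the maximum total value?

Rank by value-to-size ratio: Line 14 48/8≈6, Line 6 57/24≈2.38, Line 2 51/25≈2.04, Line 19 56/28≈2, Line 10 53/30≈1.77, Line 3 19/24≈0.792.
Line 14: take in full, 8 kWh for value 48 — 67 left.
Line 6: take in full, 24 kWh for value 57 — 43 left.
Line 2: take in full, 25 kWh for value 51 — 18 left.
Only 18 kWh remain; take 18/28 of Line 19 for value 56×18/28 = 36.
Total value = 192.

192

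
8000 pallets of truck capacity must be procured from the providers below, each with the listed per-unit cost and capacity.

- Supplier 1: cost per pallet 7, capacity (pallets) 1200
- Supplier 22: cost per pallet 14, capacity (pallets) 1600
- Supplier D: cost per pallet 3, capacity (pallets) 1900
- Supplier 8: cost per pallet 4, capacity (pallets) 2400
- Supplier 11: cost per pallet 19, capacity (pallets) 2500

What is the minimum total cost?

63200

Use providers in increasing cost order.
Take 1900 from Supplier D at 3 → need 6100 more.
Supplier 8 at 4: take all 2400 pallets → 3700 still needed.
Take 1200 from Supplier 1 at 7 → need 2500 more.
Take 1600 from Supplier 22 at 14 → need 900 more.
Supplier 11 at 19: take 900 of its 2500 → requirement met.
Cost = 1900×3 + 2400×4 + 1200×7 + 1600×14 + 900×19 = 63200.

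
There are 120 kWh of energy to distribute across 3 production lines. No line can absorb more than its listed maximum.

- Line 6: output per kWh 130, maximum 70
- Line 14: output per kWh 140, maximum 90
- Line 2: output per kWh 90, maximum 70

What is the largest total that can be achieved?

Highest output per kWh first: Line 14 140 > Line 6 130 > Line 2 90.
Give Line 14 90 to hit its cap of 90 — 30 left.
Line 6 has room for 70 but only 30 remain, so it gets 30.
Total = 130×30 + 140×90 = 16500.

16500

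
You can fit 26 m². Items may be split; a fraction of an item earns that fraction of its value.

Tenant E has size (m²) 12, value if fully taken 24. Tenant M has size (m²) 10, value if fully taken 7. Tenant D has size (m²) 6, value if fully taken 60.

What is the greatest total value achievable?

89.6

Best value per unit of size first: Tenant D 60/6≈10, Tenant E 24/12≈2, Tenant M 7/10≈0.7.
Tenant D: take in full, 6 m² for value 60 — 20 left.
Take all of Tenant E (12 m², value 24) — 8 m² left.
Only 8 m² remain; take 8/10 of Tenant M for value 7×8/10 = 5.6.
Total value = 89.6.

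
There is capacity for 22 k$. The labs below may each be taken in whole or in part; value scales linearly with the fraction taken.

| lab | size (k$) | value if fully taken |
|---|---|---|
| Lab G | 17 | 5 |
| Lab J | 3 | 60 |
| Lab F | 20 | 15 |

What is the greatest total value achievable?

Sort by value density: Lab J 60/3≈20, Lab F 15/20≈0.75, Lab G 5/17≈0.294.
Lab J: take in full, 3 k$ for value 60 → 19 left.
Fill the last 19 k$ with part of Lab F: 19/20 of it earns 14.25.
Total value = 74.25.

74.25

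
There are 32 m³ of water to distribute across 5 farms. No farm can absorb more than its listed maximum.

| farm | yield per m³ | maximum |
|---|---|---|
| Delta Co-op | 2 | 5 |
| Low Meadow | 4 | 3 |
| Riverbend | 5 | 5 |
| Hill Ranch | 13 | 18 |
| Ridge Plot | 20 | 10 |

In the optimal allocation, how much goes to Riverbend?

4

Rank by yield per m³: Ridge Plot 20 > Hill Ranch 13 > Riverbend 5 > Low Meadow 4 > Delta Co-op 2.
Give Ridge Plot 10 to hit its cap of 10 ; 22 left.
Hill Ranch takes 18 to reach its cap of 18 ; 4 left.
Only 4 left; Riverbend takes them to reach 4.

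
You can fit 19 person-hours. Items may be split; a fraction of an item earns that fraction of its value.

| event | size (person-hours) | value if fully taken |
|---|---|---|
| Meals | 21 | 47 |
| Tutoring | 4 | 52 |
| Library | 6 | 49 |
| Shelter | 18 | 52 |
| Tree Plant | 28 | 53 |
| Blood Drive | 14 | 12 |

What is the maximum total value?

Best value per unit of size first: Tutoring 52/4≈13, Library 49/6≈8.17, Shelter 52/18≈2.89, Meals 47/21≈2.24, Tree Plant 53/28≈1.89, Blood Drive 12/14≈0.857.
All 4 person-hours of Tutoring fit (value 52) ; 15 remain.
All 6 person-hours of Library fit (value 49) ; 9 remain.
Only 9 person-hours remain; take 9/18 of Shelter for value 52×9/18 = 26.
Total value = 127.

127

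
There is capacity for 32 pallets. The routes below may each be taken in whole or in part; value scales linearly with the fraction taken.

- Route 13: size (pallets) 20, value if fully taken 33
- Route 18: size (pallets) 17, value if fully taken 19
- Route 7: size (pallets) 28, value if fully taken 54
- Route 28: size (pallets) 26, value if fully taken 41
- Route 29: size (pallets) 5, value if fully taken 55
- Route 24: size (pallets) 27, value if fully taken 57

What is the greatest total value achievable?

112

Rank by value-to-size ratio: Route 29 55/5≈11, Route 24 57/27≈2.11, Route 7 54/28≈1.93, Route 13 33/20≈1.65, Route 28 41/26≈1.58, Route 18 19/17≈1.12.
All 5 pallets of Route 29 fit (value 55) → 27 remain.
All 27 pallets of Route 24 fit (value 57) → 0 remain.
Total value = 112.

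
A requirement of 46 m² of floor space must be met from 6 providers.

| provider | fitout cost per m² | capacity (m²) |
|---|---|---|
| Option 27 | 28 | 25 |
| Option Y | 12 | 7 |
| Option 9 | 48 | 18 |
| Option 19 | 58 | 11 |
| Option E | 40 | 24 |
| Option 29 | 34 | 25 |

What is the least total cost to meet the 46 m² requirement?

Cheapest first:
Option Y at 12: take all 7 m² → 39 still needed.
Option 27 (28): use full 25 → 14 m² to go.
Option 29 at 34: take 14 of its 25 → requirement met.
Option E, Option 9, Option 19: unused.
Cost = 7×12 + 25×28 + 14×34 = 1260.

1260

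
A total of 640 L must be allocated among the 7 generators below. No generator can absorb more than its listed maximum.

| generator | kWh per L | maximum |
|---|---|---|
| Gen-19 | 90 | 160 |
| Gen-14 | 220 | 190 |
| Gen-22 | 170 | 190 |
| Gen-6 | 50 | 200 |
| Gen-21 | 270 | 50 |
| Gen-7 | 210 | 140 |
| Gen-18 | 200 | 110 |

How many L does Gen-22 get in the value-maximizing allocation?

150

Order the generators by kWh per L: Gen-21 270 > Gen-14 220 > Gen-7 210 > Gen-18 200 > Gen-22 170 > Gen-19 90 > Gen-6 50.
Give Gen-21 50 to hit its cap of 50 → 590 left.
Gen-14 takes 190 to reach its cap of 190 → 400 left.
Give Gen-7 140 to hit its cap of 140 → 260 left.
Gen-18: +110 to 110 (cap) → 150 left.
Gen-22: +150 (room for 190) → 150. Pool exhausted.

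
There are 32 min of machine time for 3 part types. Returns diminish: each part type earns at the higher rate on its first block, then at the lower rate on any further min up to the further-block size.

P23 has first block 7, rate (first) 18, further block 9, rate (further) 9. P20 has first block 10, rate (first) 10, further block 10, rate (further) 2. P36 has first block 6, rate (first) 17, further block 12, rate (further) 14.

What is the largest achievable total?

Rank every tier by rate: P23/T1 18 > P36/T1 17 > P36/T2 14 > P20/T1 10 > P23/T2 9 > P20/T2 2.
Fill P23 T1 block (7 at 18) ; 25 left.
P36/T1 (17): +6 ; 19 left.
Fill P36 T2 block (12 at 14) ; 7 left.
P20 T1 at 10: only 7 left, fill 7.
Total = 18×7 + 17×6 + 14×12 + 10×7 = 466.

466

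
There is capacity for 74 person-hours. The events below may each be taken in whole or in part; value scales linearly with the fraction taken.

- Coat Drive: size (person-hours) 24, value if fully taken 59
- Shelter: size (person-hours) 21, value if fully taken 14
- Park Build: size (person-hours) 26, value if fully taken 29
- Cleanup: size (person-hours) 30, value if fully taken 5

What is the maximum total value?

Sort by value density: Coat Drive 59/24≈2.46, Park Build 29/26≈1.12, Shelter 14/21≈0.667, Cleanup 5/30≈0.167.
Take all of Coat Drive (24 person-hours, value 59) ; 50 person-hours left.
All 26 person-hours of Park Build fit (value 29) ; 24 remain.
All 21 person-hours of Shelter fit (value 14) ; 3 remain.
Only 3 person-hours remain; take 3/30 of Cleanup for value 5×3/30 = 0.5.
Total value = 102.5.

102.5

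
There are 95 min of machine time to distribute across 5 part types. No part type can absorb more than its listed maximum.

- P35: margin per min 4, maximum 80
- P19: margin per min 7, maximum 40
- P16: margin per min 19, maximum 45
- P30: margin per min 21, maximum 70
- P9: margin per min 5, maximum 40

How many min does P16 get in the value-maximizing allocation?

25

Rank by margin per min: P30 21 > P16 19 > P19 7 > P9 5 > P35 4.
P30 takes 70 to reach its cap of 70 ; 25 left.
P16 has room for 45 but only 25 remain, so it gets 25.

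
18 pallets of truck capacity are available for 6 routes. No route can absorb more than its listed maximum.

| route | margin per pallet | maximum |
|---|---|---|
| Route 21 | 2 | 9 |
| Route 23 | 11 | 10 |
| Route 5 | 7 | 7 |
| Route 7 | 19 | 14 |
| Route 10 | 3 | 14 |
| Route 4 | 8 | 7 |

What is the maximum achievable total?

310

Order the routes by margin per pallet: Route 7 19 > Route 23 11 > Route 4 8 > Route 5 7 > Route 10 3 > Route 21 2.
Route 7: +14 to 14 (cap) ; 4 left.
Only 4 left; Route 23 takes them to reach 4.
Total = 11×4 + 19×14 = 310.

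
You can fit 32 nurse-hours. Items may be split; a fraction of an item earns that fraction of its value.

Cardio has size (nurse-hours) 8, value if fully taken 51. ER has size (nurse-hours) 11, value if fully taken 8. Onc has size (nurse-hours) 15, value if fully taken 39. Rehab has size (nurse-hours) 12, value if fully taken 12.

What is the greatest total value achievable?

Best value per unit of size first: Cardio 51/8≈6.38, Onc 39/15≈2.6, Rehab 12/12≈1, ER 8/11≈0.727.
Take all of Cardio (8 nurse-hours, value 51) ; 24 nurse-hours left.
Take all of Onc (15 nurse-hours, value 39) ; 9 nurse-hours left.
9 nurse-hours left: a 9/12 share of Rehab gives 12×9/12 = 9.
Total value = 99.

99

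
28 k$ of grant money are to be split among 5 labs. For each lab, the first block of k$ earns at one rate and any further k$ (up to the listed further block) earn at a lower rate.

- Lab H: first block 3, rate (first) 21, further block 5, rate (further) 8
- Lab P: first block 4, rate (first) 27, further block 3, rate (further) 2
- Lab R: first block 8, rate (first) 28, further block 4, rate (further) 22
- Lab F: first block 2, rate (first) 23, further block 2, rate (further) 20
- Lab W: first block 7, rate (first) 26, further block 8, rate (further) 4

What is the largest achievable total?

711

Treat each block as its own option and order by rate: Lab R/tier1 28 > Lab P/tier1 27 > Lab W/tier1 26 > Lab F/tier1 23 > Lab R/tier2 22 > Lab H/tier1 21 > Lab F/tier2 20 > Lab H/tier2 8 > Lab W/tier2 4 > Lab P/tier2 2.
Lab R tier1 at 28: fill all 8 → 20 left.
Lab P/tier1 (27): +4 → 16 left.
Fill Lab W tier1 block (7 at 26) → 9 left.
Lab F tier1 at 23: fill all 2 → 7 left.
Lab R/tier2 (22): +4 → 3 left.
Fill Lab H tier1 block (3 at 21) → 0 left.
Total = 28×8 + 27×4 + 26×7 + 23×2 + 22×4 + 21×3 = 711.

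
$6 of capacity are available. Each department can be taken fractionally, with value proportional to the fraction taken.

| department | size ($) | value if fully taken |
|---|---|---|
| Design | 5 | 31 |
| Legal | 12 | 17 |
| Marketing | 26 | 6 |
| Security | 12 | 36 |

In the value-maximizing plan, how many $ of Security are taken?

Sort by value density: Design 31/5≈6.2, Security 36/12≈3, Legal 17/12≈1.42, Marketing 6/26≈0.231.
Take all of Design (5 $, value 31) ; 1 $ left.
1 $ left: a 1/12 share of Security gives 36×1/12 = 3.

1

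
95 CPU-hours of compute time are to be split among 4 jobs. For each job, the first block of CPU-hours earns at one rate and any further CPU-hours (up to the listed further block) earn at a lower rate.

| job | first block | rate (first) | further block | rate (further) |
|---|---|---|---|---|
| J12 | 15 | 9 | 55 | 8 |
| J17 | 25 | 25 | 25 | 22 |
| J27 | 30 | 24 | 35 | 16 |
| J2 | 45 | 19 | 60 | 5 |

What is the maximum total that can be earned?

Order all 8 blocks by rate: J17/T1 25 > J27/T1 24 > J17/T2 22 > J2/T1 19 > J27/T2 16 > J12/T1 9 > J12/T2 8 > J2/T2 5.
J17/T1 (25): +25 → 70 left.
J27 T1 at 24: fill all 30 → 40 left.
Fill J17 T2 block (25 at 22) → 15 left.
J2 T1 at 19: only 15 left, fill 15.
Total = 25×25 + 24×30 + 22×25 + 19×15 = 2180.

2180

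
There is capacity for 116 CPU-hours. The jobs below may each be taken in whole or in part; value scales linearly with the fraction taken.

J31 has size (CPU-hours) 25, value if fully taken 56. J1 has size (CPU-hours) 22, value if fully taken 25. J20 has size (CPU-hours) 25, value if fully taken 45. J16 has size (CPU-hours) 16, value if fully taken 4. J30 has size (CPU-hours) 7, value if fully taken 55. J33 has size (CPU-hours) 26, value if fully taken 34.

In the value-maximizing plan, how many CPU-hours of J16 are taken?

Rank by value-to-size ratio: J30 55/7≈7.86, J31 56/25≈2.24, J20 45/25≈1.8, J33 34/26≈1.31, J1 25/22≈1.14, J16 4/16≈0.25.
All 7 CPU-hours of J30 fit (value 55) → 109 remain.
J31: take in full, 25 CPU-hours for value 56 → 84 left.
Take all of J20 (25 CPU-hours, value 45) → 59 CPU-hours left.
J33: take in full, 26 CPU-hours for value 34 → 33 left.
J1: take in full, 22 CPU-hours for value 25 → 11 left.
Only 11 CPU-hours remain; take 11/16 of J16 for value 4×11/16 = 2.75.

11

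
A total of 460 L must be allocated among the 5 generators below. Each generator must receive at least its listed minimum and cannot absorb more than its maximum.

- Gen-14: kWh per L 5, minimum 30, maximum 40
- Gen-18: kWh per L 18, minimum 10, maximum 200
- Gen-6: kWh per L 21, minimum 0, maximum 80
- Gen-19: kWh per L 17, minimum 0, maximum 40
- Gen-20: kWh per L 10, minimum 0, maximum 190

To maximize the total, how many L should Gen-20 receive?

110

Meeting every minimum uses 30+10+0+0+0 = 40 L, leaving 420.
Rank by kWh per L: Gen-6 21 > Gen-18 18 > Gen-19 17 > Gen-20 10 > Gen-14 5.
Gen-6: +80 to 80 (cap) — 340 left.
Gen-18 takes 190 more to reach its cap of 200 — 150 left.
Gen-19 takes 40 more to reach its cap of 40 — 110 left.
Only 110 left; Gen-20 takes them to reach 110.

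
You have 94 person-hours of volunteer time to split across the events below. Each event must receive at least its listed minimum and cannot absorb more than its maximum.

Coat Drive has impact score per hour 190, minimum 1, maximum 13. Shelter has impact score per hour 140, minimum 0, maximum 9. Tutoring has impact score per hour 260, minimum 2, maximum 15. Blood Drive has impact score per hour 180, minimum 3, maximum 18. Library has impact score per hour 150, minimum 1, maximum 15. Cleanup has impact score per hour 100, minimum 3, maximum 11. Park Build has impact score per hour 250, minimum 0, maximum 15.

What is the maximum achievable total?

Meeting every minimum uses 1+0+2+3+1+3+0 = 10 person-hours, leaving 84.
Highest impact score per hour first: Tutoring 260 > Park Build 250 > Coat Drive 190 > Blood Drive 180 > Library 150 > Shelter 140 > Cleanup 100.
Tutoring: +13 to 15 (cap) ; 71 left.
Park Build takes 15 more to reach its cap of 15 ; 56 left.
Coat Drive takes 12 more to reach its cap of 13 ; 44 left.
Blood Drive takes 15 more to reach its cap of 18 ; 29 left.
Library takes 14 more to reach its cap of 15 ; 15 left.
Give Shelter 9 more to hit its cap of 9 ; 6 left.
Cleanup: +6 (room for 8) → 9. Pool exhausted.
Total = 190×13 + 140×9 + 260×15 + 180×18 + 150×15 + 100×9 + 250×15 = 17770.

17770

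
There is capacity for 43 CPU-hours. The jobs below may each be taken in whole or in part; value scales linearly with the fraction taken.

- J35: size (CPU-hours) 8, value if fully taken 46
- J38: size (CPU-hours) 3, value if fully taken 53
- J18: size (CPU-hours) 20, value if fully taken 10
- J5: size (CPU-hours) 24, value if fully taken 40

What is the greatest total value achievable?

143

Sort by value density: J38 53/3≈17.7, J35 46/8≈5.75, J5 40/24≈1.67, J18 10/20≈0.5.
Take all of J38 (3 CPU-hours, value 53) → 40 CPU-hours left.
All 8 CPU-hours of J35 fit (value 46) → 32 remain.
Take all of J5 (24 CPU-hours, value 40) → 8 CPU-hours left.
8 CPU-hours left: a 8/20 share of J18 gives 10×8/20 = 4.
Total value = 143.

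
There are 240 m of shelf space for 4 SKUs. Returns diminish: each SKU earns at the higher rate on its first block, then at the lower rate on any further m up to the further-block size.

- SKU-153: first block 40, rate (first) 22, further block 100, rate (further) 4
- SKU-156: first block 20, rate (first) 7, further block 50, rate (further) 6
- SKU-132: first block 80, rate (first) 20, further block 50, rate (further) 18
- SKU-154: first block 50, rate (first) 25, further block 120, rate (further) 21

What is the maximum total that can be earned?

Order all 8 blocks by rate: SKU-154/first 25 > SKU-153/first 22 > SKU-154/second 21 > SKU-132/first 20 > SKU-132/second 18 > SKU-156/first 7 > SKU-156/second 6 > SKU-153/second 4.
SKU-154 first at 25: fill all 50 ; 190 left.
Fill SKU-153 first block (40 at 22) ; 150 left.
Fill SKU-154 second block (120 at 21) ; 30 left.
30 remain; put them into SKU-132 first at 20.
Total = 25×50 + 22×40 + 21×120 + 20×30 = 5250.

5250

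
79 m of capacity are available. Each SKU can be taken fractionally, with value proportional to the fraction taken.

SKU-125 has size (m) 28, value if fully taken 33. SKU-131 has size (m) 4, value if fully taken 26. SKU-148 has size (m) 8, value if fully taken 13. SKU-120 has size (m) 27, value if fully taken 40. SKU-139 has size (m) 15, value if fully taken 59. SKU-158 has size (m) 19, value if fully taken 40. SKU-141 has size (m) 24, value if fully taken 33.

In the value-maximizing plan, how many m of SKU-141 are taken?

Rank by value-to-size ratio: SKU-131 26/4≈6.5, SKU-139 59/15≈3.93, SKU-158 40/19≈2.11, SKU-148 13/8≈1.62, SKU-120 40/27≈1.48, SKU-141 33/24≈1.38, SKU-125 33/28≈1.18.
Take all of SKU-131 (4 m, value 26) ; 75 m left.
Take all of SKU-139 (15 m, value 59) ; 60 m left.
All 19 m of SKU-158 fit (value 40) ; 41 remain.
Take all of SKU-148 (8 m, value 13) ; 33 m left.
All 27 m of SKU-120 fit (value 40) ; 6 remain.
Only 6 m remain; take 6/24 of SKU-141 for value 33×6/24 = 8.25.

6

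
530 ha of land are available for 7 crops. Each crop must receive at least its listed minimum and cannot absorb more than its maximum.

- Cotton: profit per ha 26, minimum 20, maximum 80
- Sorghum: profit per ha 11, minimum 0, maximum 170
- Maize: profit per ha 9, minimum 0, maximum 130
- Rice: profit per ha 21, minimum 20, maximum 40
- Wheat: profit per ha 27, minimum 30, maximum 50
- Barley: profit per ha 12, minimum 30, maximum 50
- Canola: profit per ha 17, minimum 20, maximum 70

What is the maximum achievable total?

8560

Meeting every minimum uses 20+0+0+20+30+30+20 = 120 ha, leaving 410.
Rank by profit per ha: Wheat 27 > Cotton 26 > Rice 21 > Canola 17 > Barley 12 > Sorghum 11 > Maize 9.
Give Wheat 20 more to hit its cap of 50 → 390 left.
Give Cotton 60 more to hit its cap of 80 → 330 left.
Rice takes 20 more to reach its cap of 40 → 310 left.
Canola: +50 to 70 (cap) → 260 left.
Give Barley 20 more to hit its cap of 50 → 240 left.
Give Sorghum 170 more to hit its cap of 170 → 70 left.
Maize: +70 (room for 130) → 70. Pool exhausted.
Total = 26×80 + 11×170 + 9×70 + 21×40 + 27×50 + 12×50 + 17×70 = 8560.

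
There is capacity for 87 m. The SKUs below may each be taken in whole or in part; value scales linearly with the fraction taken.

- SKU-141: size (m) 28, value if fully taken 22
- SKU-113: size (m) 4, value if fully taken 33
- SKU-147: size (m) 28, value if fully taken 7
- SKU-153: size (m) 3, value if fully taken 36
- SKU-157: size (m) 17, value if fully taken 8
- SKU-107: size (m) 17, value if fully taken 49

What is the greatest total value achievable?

152.5

Sort by value density: SKU-153 36/3≈12, SKU-113 33/4≈8.25, SKU-107 49/17≈2.88, SKU-141 22/28≈0.786, SKU-157 8/17≈0.471, SKU-147 7/28≈0.25.
SKU-153: take in full, 3 m for value 36 — 84 left.
SKU-113: take in full, 4 m for value 33 — 80 left.
SKU-107: take in full, 17 m for value 49 — 63 left.
Take all of SKU-141 (28 m, value 22) — 35 m left.
SKU-157: take in full, 17 m for value 8 — 18 left.
Fill the last 18 m with part of SKU-147: 18/28 of it earns 4.5.
Total value = 152.5.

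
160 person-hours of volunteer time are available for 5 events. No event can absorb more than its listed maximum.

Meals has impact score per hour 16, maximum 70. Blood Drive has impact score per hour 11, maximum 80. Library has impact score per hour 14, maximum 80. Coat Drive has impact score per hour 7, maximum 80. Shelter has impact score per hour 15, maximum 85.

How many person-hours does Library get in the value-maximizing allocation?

Rank by impact score per hour: Meals 16 > Shelter 15 > Library 14 > Blood Drive 11 > Coat Drive 7.
Meals: +70 to 70 (cap) — 90 left.
Shelter: +85 to 85 (cap) — 5 left.
Only 5 left; Library takes them to reach 5.

5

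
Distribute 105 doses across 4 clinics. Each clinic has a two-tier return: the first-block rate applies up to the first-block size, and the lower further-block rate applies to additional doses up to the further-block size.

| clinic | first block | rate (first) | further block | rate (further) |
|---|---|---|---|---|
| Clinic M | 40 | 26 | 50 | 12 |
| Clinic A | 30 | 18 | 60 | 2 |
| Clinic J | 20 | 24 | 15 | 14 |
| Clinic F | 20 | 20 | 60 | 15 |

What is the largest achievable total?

Treat each block as its own option and order by rate: Clinic M/T1 26 > Clinic J/T1 24 > Clinic F/T1 20 > Clinic A/T1 18 > Clinic F/T2 15 > Clinic J/T2 14 > Clinic M/T2 12 > Clinic A/T2 2.
Clinic M T1 at 26: fill all 40 ; 65 left.
Clinic J/T1 (24): +20 ; 45 left.
Fill Clinic F T1 block (20 at 20) ; 25 left.
25 remain; put them into Clinic A T1 at 18.
Total = 26×40 + 24×20 + 20×20 + 18×25 = 2370.

2370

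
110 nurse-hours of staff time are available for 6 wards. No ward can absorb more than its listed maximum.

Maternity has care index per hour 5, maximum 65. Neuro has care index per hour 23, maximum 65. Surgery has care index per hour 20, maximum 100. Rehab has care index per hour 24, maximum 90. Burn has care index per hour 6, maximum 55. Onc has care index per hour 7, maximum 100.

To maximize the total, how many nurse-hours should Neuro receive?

20

Rank by care index per hour: Rehab 24 > Neuro 23 > Surgery 20 > Onc 7 > Burn 6 > Maternity 5.
Rehab: +90 to 90 (cap) — 20 left.
Neuro: +20 (room for 65) → 20. Pool exhausted.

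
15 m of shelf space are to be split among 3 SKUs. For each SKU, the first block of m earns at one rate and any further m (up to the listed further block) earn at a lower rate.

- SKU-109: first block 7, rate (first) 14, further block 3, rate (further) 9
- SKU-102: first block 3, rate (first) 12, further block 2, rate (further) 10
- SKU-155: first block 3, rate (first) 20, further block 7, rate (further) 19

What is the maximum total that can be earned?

263

Rank every tier by rate: SKU-155/tier1 20 > SKU-155/tier2 19 > SKU-109/tier1 14 > SKU-102/tier1 12 > SKU-102/tier2 10 > SKU-109/tier2 9.
SKU-155 tier1 at 20: fill all 3 ; 12 left.
SKU-155 tier2 at 19: fill all 7 ; 5 left.
SKU-109 tier1 at 14: only 5 left, fill 5.
Total = 20×3 + 19×7 + 14×5 = 263.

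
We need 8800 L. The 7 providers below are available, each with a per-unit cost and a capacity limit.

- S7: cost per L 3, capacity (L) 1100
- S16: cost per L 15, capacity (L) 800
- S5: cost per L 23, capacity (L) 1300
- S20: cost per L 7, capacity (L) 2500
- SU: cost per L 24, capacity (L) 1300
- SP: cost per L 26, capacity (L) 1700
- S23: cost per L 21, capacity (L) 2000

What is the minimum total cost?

Cheapest first:
S7 (3): use full 1100 — 7700 L to go.
S20 (7): use full 2500 — 5200 L to go.
S16 (15): use full 800 — 4400 L to go.
Take 2000 from S23 at 21 — need 2400 more.
S5 (23): use full 1300 — 1100 L to go.
SU (24): take the remaining 1100 — done.
SP: unused.
Cost = 1100×3 + 2500×7 + 800×15 + 2000×21 + 1300×23 + 1100×24 = 131100.

131100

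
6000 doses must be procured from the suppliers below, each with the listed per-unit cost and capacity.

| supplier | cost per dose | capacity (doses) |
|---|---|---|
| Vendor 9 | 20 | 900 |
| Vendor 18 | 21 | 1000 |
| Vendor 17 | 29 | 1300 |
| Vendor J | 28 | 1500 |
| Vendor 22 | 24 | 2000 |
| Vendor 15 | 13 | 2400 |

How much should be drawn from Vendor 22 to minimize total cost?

1700

Use suppliers in increasing cost order.
Vendor 15 (13): use full 2400 → 3600 doses to go.
Vendor 9 (20): use full 900 → 2700 doses to go.
Vendor 18 at 21: take all 1000 doses → 1700 still needed.
Take 1700 from Vendor 22 at 24 to finish.
Vendor J, Vendor 17: unused.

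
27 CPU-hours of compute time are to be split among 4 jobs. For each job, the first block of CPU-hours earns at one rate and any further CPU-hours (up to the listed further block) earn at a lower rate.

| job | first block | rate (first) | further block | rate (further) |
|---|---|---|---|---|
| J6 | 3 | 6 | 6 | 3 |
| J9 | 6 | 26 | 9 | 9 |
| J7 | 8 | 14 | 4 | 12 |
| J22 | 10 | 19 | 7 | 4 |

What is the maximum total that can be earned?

494

Order all 8 blocks by rate: J9/tier1 26 > J22/tier1 19 > J7/tier1 14 > J7/tier2 12 > J9/tier2 9 > J6/tier1 6 > J22/tier2 4 > J6/tier2 3.
J9/tier1 (26): +6 — 21 left.
J22/tier1 (19): +10 — 11 left.
Fill J7 tier1 block (8 at 14) — 3 left.
J7 tier2 at 12: only 3 left, fill 3.
Total = 26×6 + 19×10 + 14×8 + 12×3 = 494.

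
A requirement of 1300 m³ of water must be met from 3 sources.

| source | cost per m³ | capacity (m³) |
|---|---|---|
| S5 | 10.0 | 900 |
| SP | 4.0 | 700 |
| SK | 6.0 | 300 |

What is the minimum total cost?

7600

Fill from the cheapest source first.
Take 700 from SP at 4.0 — need 600 more.
SK at 6.0: take all 300 m³ — 300 still needed.
S5 at 10.0: take 300 of its 900 — requirement met.
Cost = 700×4.0 + 300×6.0 + 300×10.0 = 7600.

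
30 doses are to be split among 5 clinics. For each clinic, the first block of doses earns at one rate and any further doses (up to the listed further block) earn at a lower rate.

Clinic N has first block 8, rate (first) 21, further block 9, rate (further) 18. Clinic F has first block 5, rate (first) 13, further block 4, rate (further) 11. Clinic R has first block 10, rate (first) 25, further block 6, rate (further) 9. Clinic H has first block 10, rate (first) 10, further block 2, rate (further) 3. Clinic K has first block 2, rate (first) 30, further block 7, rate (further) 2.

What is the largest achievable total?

Treat each block as its own option and order by rate: Clinic K/first 30 > Clinic R/first 25 > Clinic N/first 21 > Clinic N/second 18 > Clinic F/first 13 > Clinic F/second 11 > Clinic H/first 10 > Clinic R/second 9 > Clinic H/second 3 > Clinic K/second 2.
Fill Clinic K first block (2 at 30) — 28 left.
Clinic R first at 25: fill all 10 — 18 left.
Clinic N/first (21): +8 — 10 left.
Clinic N/second (18): +9 — 1 left.
Clinic F/first: +1 of 5 at 13; pool empty.
Total = 30×2 + 25×10 + 21×8 + 18×9 + 13×1 = 653.

653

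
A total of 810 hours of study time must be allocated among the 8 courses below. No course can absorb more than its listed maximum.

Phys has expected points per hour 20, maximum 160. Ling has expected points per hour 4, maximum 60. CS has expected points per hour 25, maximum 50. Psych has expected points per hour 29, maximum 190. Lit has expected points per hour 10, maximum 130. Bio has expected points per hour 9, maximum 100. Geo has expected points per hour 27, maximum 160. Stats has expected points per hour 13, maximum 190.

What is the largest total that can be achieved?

Order the courses by expected points per hour: Psych 29 > Geo 27 > CS 25 > Phys 20 > Stats 13 > Lit 10 > Bio 9 > Ling 4.
Psych takes 190 to reach its cap of 190 → 620 left.
Geo takes 160 to reach its cap of 160 → 460 left.
CS: +50 to 50 (cap) → 410 left.
Phys: +160 to 160 (cap) → 250 left.
Give Stats 190 to hit its cap of 190 → 60 left.
Lit has room for 130 but only 60 remain, so it gets 60.
Total = 20×160 + 25×50 + 29×190 + 10×60 + 27×160 + 13×190 = 17350.

17350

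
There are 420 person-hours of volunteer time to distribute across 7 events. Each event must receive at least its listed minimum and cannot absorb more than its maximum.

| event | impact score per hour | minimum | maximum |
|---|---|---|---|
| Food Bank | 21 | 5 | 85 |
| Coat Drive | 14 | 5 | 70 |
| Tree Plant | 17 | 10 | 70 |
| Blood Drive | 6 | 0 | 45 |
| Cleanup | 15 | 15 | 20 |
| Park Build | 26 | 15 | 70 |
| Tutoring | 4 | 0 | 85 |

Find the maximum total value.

6585

Meeting every minimum uses 5+5+10+0+15+15+0 = 50 person-hours, leaving 370.
Rank by impact score per hour: Park Build 26 > Food Bank 21 > Tree Plant 17 > Cleanup 15 > Coat Drive 14 > Blood Drive 6 > Tutoring 4.
Park Build: +55 to 70 (cap) ; 315 left.
Food Bank: +80 to 85 (cap) ; 235 left.
Tree Plant takes 60 more to reach its cap of 70 ; 175 left.
Cleanup: +5 to 20 (cap) ; 170 left.
Coat Drive takes 65 more to reach its cap of 70 ; 105 left.
Blood Drive takes 45 more to reach its cap of 45 ; 60 left.
Tutoring has room for 85 more but only 60 remain, so it gets 60.
Total = 21×85 + 14×70 + 17×70 + 6×45 + 15×20 + 26×70 + 4×60 = 6585.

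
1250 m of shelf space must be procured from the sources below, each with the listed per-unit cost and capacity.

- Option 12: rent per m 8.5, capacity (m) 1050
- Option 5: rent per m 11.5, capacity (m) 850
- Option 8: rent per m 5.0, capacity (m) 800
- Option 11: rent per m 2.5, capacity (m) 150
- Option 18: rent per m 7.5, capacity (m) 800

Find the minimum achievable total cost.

Cheapest first:
Option 11 (2.5): use full 150 — 1100 m to go.
Take 800 from Option 8 at 5.0 — need 300 more.
Option 18 at 7.5: take 300 of its 800 — requirement met.
Option 12, Option 5: unused.
Cost = 150×2.5 + 800×5.0 + 300×7.5 = 6625.

6625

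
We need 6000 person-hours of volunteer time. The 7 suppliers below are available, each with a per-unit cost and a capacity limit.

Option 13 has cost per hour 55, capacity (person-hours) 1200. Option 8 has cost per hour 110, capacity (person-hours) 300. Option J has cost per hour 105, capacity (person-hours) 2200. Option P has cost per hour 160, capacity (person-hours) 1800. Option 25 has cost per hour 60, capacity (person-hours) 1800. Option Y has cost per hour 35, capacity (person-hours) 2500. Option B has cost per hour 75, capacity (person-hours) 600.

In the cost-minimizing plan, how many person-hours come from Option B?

500

Fill from the cheapest supplier first.
Option Y (35): use full 2500 ; 3500 person-hours to go.
Option 13 (55): use full 1200 ; 2300 person-hours to go.
Option 25 (60): use full 1800 ; 500 person-hours to go.
Option B at 75: take 500 of its 600 ; requirement met.
Option J, Option 8, Option P: unused.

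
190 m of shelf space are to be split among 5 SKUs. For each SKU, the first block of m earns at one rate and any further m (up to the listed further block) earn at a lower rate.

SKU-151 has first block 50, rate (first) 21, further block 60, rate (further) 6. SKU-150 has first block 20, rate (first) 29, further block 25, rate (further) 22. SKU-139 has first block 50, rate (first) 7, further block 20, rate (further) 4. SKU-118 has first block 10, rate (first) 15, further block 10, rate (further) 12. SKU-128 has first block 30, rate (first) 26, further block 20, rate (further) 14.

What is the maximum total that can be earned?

Order all 10 blocks by rate: SKU-150/tier1 29 > SKU-128/tier1 26 > SKU-150/tier2 22 > SKU-151/tier1 21 > SKU-118/tier1 15 > SKU-128/tier2 14 > SKU-118/tier2 12 > SKU-139/tier1 7 > SKU-151/tier2 6 > SKU-139/tier2 4.
Fill SKU-150 tier1 block (20 at 29) — 170 left.
SKU-128 tier1 at 26: fill all 30 — 140 left.
SKU-150/tier2 (22): +25 — 115 left.
SKU-151/tier1 (21): +50 — 65 left.
SKU-118 tier1 at 15: fill all 10 — 55 left.
SKU-128/tier2 (14): +20 — 35 left.
SKU-118/tier2 (12): +10 — 25 left.
SKU-139/tier1: +25 of 50 at 7; pool empty.
Total = 29×20 + 26×30 + 22×25 + 21×50 + 15×10 + 14×20 + 12×10 + 7×25 = 3685.

3685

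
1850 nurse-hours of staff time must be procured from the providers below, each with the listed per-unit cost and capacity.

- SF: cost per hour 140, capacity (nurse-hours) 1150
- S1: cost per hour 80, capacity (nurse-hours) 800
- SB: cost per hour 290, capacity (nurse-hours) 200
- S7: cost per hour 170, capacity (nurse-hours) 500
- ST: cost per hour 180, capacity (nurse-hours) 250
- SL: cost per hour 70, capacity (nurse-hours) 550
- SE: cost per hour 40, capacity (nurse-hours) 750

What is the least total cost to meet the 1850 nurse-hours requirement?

112500

Fill from the cheapest provider first.
Take 750 from SE at 40 — need 1100 more.
SL (70): use full 550 — 550 nurse-hours to go.
Take 550 from S1 at 80 to finish.
SF, S7, ST, SB: unused.
Cost = 750×40 + 550×70 + 550×80 = 112500.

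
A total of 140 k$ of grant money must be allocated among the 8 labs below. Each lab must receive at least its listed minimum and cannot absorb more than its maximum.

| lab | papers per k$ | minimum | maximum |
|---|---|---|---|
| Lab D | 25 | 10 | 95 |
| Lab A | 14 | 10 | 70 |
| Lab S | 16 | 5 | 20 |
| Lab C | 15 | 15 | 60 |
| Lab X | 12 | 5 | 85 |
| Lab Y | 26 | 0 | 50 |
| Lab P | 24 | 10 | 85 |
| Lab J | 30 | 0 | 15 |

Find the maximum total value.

Meeting every minimum uses 10+10+5+15+5+0+10+0 = 55 k$, leaving 85.
Highest papers per k$ first: Lab J 30 > Lab Y 26 > Lab D 25 > Lab P 24 > Lab S 16 > Lab C 15 > Lab A 14 > Lab X 12.
Give Lab J 15 more to hit its cap of 15 — 70 left.
Lab Y: +50 to 50 (cap) — 20 left.
Lab D: +20 (room for 85) → 30. Pool exhausted.
Total = 25×30 + 14×10 + 16×5 + 15×15 + 12×5 + 26×50 + 24×10 + 30×15 = 3245.

3245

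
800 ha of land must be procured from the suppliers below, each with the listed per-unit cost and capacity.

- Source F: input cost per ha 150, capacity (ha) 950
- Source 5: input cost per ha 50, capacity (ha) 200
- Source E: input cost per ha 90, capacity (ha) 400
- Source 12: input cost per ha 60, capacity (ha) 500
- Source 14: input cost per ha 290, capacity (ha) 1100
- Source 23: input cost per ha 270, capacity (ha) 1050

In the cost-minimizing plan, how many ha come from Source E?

Use suppliers in increasing cost order.
Take 200 from Source 5 at 50 ; need 600 more.
Source 12 at 60: take all 500 ha ; 100 still needed.
Take 100 from Source E at 90 to finish.
Source F, Source 23, Source 14: unused.

100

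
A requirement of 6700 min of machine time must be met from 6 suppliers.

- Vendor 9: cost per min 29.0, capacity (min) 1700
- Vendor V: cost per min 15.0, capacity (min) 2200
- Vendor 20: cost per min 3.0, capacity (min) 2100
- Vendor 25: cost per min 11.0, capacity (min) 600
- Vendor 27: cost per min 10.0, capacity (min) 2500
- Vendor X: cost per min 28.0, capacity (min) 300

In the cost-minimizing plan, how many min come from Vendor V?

1500

Fill from the cheapest supplier first.
Take 2100 from Vendor 20 at 3.0 → need 4600 more.
Vendor 27 (10.0): use full 2500 → 2100 min to go.
Vendor 25 (11.0): use full 600 → 1500 min to go.
Take 1500 from Vendor V at 15.0 to finish.
Vendor X, Vendor 9: unused.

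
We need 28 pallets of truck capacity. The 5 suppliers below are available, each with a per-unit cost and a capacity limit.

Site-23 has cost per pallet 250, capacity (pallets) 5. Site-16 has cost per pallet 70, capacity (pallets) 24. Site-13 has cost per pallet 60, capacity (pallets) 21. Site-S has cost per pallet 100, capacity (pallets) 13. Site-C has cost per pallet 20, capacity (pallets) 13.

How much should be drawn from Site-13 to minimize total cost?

Fill from the cheapest supplier first.
Take 13 from Site-C at 20 — need 15 more.
Take 15 from Site-13 at 60 to finish.
Site-16, Site-S, Site-23: unused.

15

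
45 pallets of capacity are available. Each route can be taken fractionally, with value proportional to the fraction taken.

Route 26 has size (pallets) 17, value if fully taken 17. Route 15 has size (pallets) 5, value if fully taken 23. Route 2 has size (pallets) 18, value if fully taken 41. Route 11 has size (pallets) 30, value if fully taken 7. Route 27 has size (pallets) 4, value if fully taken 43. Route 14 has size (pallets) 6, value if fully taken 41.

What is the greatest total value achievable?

160

Best value per unit of size first: Route 27 43/4≈10.8, Route 14 41/6≈6.83, Route 15 23/5≈4.6, Route 2 41/18≈2.28, Route 26 17/17≈1, Route 11 7/30≈0.233.
All 4 pallets of Route 27 fit (value 43) — 41 remain.
All 6 pallets of Route 14 fit (value 41) — 35 remain.
Route 15: take in full, 5 pallets for value 23 — 30 left.
Take all of Route 2 (18 pallets, value 41) — 12 pallets left.
12 pallets left: a 12/17 share of Route 26 gives 17×12/17 = 12.
Total value = 160.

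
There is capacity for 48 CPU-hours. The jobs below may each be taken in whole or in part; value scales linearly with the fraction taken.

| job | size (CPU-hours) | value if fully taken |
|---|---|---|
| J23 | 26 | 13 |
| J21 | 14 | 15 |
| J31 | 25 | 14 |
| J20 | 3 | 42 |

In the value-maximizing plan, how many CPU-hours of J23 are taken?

Rank by value-to-size ratio: J20 42/3≈14, J21 15/14≈1.07, J31 14/25≈0.56, J23 13/26≈0.5.
Take all of J20 (3 CPU-hours, value 42) → 45 CPU-hours left.
Take all of J21 (14 CPU-hours, value 15) → 31 CPU-hours left.
J31: take in full, 25 CPU-hours for value 14 → 6 left.
6 CPU-hours left: a 6/26 share of J23 gives 13×6/26 = 3.

6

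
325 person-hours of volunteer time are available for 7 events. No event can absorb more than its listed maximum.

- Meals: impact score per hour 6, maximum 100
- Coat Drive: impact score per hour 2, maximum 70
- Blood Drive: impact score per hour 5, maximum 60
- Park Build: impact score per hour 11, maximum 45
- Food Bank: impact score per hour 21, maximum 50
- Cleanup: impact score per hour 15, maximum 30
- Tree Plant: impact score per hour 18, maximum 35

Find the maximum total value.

3535

Highest impact score per hour first: Food Bank 21 > Tree Plant 18 > Cleanup 15 > Park Build 11 > Meals 6 > Blood Drive 5 > Coat Drive 2.
Give Food Bank 50 to hit its cap of 50 ; 275 left.
Tree Plant: +35 to 35 (cap) ; 240 left.
Cleanup takes 30 to reach its cap of 30 ; 210 left.
Park Build takes 45 to reach its cap of 45 ; 165 left.
Give Meals 100 to hit its cap of 100 ; 65 left.
Give Blood Drive 60 to hit its cap of 60 ; 5 left.
Coat Drive has room for 70 but only 5 remain, so it gets 5.
Total = 6×100 + 2×5 + 5×60 + 11×45 + 21×50 + 15×30 + 18×35 = 3535.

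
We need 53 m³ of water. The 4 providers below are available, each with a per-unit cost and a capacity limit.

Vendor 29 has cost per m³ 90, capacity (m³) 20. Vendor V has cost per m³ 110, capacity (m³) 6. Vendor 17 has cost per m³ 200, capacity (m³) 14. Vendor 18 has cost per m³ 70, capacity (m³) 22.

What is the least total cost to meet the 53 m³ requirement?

Cheapest first:
Vendor 18 at 70: take all 22 m³ ; 31 still needed.
Vendor 29 at 90: take all 20 m³ ; 11 still needed.
Vendor V at 110: take all 6 m³ ; 5 still needed.
Vendor 17 (200): take the remaining 5 ; done.
Cost = 22×70 + 20×90 + 6×110 + 5×200 = 5000.

5000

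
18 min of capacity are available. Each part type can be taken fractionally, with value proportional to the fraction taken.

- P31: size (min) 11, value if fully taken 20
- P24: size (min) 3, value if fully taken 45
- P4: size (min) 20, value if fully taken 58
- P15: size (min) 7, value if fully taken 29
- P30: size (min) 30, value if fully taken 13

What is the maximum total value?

Sort by value density: P24 45/3≈15, P15 29/7≈4.14, P4 58/20≈2.9, P31 20/11≈1.82, P30 13/30≈0.433.
P24: take in full, 3 min for value 45 → 15 left.
P15: take in full, 7 min for value 29 → 8 left.
Fill the last 8 min with part of P4: 8/20 of it earns 23.2.
Total value = 97.2.

97.2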